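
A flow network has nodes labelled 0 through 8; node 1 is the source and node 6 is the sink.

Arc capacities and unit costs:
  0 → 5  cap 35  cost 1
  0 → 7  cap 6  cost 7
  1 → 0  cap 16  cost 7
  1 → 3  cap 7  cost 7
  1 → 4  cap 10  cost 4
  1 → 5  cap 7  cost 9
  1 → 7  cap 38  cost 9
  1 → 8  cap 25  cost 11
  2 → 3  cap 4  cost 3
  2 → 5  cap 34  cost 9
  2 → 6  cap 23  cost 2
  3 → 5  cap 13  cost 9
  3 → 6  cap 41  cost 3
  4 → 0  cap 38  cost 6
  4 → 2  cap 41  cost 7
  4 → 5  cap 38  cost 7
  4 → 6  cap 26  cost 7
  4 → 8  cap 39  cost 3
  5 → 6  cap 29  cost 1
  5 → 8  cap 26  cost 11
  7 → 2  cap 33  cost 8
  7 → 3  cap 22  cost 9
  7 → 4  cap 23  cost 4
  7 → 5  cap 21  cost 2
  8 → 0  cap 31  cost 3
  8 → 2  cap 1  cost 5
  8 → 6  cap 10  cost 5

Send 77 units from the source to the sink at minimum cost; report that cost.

shortest-cost path #1: 1→0→5→6 push 16 @ unit cost 9 (adds 144)
shortest-cost path #2: 1→3→6 push 7 @ unit cost 10 (adds 70)
shortest-cost path #3: 1→5→6 push 7 @ unit cost 10 (adds 70)
shortest-cost path #4: 1→4→6 push 10 @ unit cost 11 (adds 110)
shortest-cost path #5: 1→7→5→6 push 6 @ unit cost 12 (adds 72)
shortest-cost path #6: 1→8→6 push 10 @ unit cost 16 (adds 160)
shortest-cost path #7: 1→8→2→6 push 1 @ unit cost 18 (adds 18)
shortest-cost path #8: 1→7→2→6 push 20 @ unit cost 19 (adds 380)
total cost = 1024

Minimum cost for 77 units: 1024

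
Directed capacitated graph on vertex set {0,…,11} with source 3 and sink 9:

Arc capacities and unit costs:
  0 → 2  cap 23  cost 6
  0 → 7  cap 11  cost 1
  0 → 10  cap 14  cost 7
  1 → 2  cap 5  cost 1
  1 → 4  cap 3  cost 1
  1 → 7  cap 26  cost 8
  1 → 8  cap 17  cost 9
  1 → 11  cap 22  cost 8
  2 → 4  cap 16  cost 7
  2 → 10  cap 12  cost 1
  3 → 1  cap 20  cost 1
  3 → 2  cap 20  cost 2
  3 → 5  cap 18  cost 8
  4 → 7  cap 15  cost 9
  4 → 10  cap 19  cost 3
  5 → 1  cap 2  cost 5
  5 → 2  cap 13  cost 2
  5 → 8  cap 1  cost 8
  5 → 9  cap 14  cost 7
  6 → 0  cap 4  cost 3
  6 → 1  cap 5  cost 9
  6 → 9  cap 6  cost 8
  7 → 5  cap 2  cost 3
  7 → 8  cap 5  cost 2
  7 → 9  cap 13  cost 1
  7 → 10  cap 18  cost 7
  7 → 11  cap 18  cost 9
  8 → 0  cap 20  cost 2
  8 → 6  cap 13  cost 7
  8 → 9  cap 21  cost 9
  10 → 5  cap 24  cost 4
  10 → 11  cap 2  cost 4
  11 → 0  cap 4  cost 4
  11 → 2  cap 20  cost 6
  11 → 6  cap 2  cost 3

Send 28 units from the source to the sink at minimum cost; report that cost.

Minimum cost for 28 units: 347

shortest-cost path #1: 3→1→7→9 push 13 @ unit cost 10 (adds 130)
shortest-cost path #2: 3→2→10→5→9 push 12 @ unit cost 14 (adds 168)
shortest-cost path #3: 3→5→9 push 2 @ unit cost 15 (adds 30)
shortest-cost path #4: 3→5→10→11→6→9 push 1 @ unit cost 19 (adds 19)
total cost = 347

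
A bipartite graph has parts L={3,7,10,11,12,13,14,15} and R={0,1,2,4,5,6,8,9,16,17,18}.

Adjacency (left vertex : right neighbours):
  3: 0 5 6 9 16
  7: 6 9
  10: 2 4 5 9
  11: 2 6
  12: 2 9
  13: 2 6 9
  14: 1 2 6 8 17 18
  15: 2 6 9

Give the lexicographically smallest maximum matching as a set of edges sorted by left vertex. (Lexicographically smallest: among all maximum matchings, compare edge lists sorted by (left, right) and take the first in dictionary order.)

Lex-smallest maximum matching: {(3,0), (7,6), (10,4), (11,2), (12,9), (14,1)}

|M| = 6 (so the lex-smallest maximum matching has 6 edges)
process left vertices in ascending order; for each, take the smallest-labelled available neighbour that still permits 6 edges overall, or leave it unmatched if none does
lex-smallest matching: {3-0, 7-6, 10-4, 11-2, 12-9, 14-1}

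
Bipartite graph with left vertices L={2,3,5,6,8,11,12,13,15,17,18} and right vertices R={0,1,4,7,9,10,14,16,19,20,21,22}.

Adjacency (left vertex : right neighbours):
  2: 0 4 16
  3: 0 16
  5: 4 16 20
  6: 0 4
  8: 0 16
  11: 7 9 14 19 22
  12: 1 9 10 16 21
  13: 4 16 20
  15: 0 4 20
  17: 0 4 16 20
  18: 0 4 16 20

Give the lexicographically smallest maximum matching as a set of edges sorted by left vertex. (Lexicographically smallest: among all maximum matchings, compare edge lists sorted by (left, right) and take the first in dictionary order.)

Lex-smallest maximum matching: {(2,0), (3,16), (5,4), (11,7), (12,1), (13,20)}

|M| = 6 (so the lex-smallest maximum matching has 6 edges)
process left vertices in ascending order; for each, take the smallest-labelled available neighbour that still permits 6 edges overall, or leave it unmatched if none does
lex-smallest matching: {2-0, 3-16, 5-4, 11-7, 12-1, 13-20}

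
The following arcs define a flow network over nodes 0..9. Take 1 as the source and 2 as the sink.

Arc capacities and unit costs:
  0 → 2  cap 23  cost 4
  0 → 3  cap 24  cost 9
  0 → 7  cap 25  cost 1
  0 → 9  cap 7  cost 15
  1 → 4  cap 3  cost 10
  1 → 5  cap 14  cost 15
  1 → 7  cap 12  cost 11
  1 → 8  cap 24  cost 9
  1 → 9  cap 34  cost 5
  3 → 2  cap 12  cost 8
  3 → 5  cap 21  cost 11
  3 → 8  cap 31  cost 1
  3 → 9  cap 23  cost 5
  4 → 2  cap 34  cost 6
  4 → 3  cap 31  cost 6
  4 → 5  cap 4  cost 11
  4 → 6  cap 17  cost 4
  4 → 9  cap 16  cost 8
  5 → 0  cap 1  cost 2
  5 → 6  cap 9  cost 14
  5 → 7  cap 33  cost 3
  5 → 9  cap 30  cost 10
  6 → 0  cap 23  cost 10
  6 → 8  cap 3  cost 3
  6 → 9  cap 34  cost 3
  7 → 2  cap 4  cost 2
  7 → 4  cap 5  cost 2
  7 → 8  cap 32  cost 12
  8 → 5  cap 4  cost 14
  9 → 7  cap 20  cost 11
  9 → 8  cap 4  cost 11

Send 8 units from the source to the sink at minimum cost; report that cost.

shortest-cost path #1: 1→7→2 push 4 @ unit cost 13 (adds 52)
shortest-cost path #2: 1→4→2 push 3 @ unit cost 16 (adds 48)
shortest-cost path #3: 1→7→4→2 push 1 @ unit cost 19 (adds 19)
total cost = 119

Minimum cost for 8 units: 119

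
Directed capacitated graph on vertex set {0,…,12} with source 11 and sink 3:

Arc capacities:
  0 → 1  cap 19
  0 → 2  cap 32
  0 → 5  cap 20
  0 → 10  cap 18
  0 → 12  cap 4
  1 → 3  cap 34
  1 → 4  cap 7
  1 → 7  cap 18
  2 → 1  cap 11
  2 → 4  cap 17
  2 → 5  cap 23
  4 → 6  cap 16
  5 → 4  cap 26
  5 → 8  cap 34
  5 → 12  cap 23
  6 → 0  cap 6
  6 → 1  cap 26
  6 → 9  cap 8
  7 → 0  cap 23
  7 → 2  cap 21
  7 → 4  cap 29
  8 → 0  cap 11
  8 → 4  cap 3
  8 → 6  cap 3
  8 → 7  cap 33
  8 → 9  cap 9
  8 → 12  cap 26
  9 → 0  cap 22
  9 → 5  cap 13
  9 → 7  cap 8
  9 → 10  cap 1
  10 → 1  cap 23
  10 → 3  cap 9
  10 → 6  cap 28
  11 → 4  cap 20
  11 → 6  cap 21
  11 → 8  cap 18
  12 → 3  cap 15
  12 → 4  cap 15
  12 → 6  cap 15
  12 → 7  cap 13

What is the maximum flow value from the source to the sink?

augment #1: 11→6→1→3 bottleneck 21, total now 21
augment #2: 11→8→12→3 bottleneck 15, total now 36
augment #3: 11→4→6→1→3 bottleneck 5, total now 41
augment #4: 11→8→0→1→3 bottleneck 3, total now 44
augment #5: 11→4→6→0→1→3 bottleneck 5, total now 49
augment #6: 11→4→6→0→10→3 bottleneck 1, total now 50
augment #7: 11→4→6→9→10→3 bottleneck 1, total now 51
augment #8: 11→4→6→9→0→10→3 bottleneck 4, total now 55

Maximum flow value: 55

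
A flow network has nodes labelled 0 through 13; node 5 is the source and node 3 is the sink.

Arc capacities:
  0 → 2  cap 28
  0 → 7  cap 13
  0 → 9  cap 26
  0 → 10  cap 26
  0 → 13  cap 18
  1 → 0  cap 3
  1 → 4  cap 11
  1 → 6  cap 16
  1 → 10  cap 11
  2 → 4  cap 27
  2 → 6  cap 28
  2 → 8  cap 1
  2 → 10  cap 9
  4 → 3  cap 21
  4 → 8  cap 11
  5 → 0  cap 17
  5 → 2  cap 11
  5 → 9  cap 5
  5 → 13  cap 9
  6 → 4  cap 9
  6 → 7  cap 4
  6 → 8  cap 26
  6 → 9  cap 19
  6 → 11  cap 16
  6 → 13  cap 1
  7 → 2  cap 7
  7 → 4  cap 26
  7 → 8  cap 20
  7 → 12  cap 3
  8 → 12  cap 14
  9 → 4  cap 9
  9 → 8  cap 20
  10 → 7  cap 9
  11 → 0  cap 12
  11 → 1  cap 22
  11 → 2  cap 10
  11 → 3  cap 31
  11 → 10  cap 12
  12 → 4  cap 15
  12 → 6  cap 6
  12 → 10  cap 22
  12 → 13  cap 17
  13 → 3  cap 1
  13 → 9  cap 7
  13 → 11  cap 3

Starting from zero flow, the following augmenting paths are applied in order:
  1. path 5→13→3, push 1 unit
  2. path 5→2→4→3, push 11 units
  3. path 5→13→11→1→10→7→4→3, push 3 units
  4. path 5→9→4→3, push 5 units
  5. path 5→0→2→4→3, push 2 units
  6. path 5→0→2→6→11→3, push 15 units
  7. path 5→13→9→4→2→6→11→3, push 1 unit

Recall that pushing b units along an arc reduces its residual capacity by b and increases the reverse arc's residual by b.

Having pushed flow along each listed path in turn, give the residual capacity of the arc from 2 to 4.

after path 1 (5→13→3, push 1): res(2,4)=27
after path 2 (5→2→4→3, push 11): res(2,4)=16
after path 3 (5→13→11→1→10→7→4→3, push 3): res(2,4)=16
after path 4 (5→9→4→3, push 5): res(2,4)=16
after path 5 (5→0→2→4→3, push 2): res(2,4)=14
after path 6 (5→0→2→6→11→3, push 15): res(2,4)=14
after path 7 (5→13→9→4→2→6→11→3, push 1): res(2,4)=15

Residual capacity of (2,4): 15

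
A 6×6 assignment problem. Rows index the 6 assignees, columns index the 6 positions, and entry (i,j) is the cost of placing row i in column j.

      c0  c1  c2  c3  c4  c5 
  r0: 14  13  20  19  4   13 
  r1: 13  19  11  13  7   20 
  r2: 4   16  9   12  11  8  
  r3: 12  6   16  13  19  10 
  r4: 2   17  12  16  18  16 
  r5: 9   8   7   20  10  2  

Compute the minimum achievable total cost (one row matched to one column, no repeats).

Minimum assignment cost: 36

optimal assignment: row0→col4 (cost 4), row1→col3 (cost 13), row2→col2 (cost 9), row3→col1 (cost 6), row4→col0 (cost 2), row5→col5 (cost 2)
total = 4 + 13 + 9 + 6 + 2 + 2 = 36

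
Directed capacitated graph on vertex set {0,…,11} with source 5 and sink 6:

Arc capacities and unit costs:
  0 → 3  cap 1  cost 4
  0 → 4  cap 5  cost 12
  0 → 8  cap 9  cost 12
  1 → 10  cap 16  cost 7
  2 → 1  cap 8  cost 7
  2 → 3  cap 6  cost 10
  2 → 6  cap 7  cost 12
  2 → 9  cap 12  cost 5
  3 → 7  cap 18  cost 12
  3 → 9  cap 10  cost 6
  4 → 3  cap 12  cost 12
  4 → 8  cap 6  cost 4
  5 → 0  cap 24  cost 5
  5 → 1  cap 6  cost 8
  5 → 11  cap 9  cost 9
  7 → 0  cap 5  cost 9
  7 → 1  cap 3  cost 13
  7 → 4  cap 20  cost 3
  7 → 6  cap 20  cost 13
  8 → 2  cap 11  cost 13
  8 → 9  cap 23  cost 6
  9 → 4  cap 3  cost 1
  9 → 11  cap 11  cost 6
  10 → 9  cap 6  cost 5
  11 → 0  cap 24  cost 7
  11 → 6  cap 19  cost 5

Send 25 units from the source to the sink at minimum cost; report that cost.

shortest-cost path #1: 5→11→6 push 9 @ unit cost 14 (adds 126)
shortest-cost path #2: 5→0→3→9→11→6 push 1 @ unit cost 26 (adds 26)
shortest-cost path #3: 5→1→10→9→11→6 push 6 @ unit cost 31 (adds 186)
shortest-cost path #4: 5→0→8→9→11→6 push 3 @ unit cost 34 (adds 102)
shortest-cost path #5: 5→0→8→2→6 push 6 @ unit cost 42 (adds 252)
total cost = 692

Minimum cost for 25 units: 692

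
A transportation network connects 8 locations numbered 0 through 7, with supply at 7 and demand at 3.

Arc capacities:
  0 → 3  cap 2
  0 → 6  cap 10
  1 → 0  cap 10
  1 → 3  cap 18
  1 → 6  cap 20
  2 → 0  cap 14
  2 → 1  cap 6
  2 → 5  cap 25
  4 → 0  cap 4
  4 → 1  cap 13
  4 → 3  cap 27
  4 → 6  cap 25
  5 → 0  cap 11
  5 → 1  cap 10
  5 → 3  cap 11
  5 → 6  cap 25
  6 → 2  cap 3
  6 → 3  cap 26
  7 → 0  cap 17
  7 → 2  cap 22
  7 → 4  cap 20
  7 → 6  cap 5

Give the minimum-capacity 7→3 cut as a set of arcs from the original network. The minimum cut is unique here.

Min-cut arcs: {(0,3), (0,6), (7,2), (7,4), (7,6)} (total capacity 59)

augment #1: 7→0→3 push 2
augment #2: 7→4→3 push 20
augment #3: 7→6→3 push 5
augment #4: 7→0→6→3 push 10
augment #5: 7→2→1→3 push 6
augment #6: 7→2→5→3 push 11
augment #7: 7→2→5→1→3 push 5
max flow = 59; residual-reachable set from 7 gives S-side
cut edges (S→T): {(0,3), (0,6), (7,2), (7,4), (7,6)} total cap 59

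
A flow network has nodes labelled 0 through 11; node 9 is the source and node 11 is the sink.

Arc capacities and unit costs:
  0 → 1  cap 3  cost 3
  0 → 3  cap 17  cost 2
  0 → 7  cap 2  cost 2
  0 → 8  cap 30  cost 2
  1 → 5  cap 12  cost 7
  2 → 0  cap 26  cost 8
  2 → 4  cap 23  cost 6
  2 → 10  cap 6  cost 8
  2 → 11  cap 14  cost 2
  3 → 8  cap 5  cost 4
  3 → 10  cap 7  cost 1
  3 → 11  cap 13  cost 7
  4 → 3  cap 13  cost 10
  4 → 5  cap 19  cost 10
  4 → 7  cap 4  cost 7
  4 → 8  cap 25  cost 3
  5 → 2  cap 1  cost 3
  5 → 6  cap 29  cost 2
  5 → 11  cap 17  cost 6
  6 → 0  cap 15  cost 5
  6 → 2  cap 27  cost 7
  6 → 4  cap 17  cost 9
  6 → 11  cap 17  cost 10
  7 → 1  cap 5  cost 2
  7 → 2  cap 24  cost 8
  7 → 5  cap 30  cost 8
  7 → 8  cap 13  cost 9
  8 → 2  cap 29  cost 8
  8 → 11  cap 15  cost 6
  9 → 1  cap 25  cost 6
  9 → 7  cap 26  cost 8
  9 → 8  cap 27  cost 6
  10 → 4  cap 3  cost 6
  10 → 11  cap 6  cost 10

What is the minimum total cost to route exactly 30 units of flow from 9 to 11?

shortest-cost path #1: 9→8→11 push 15 @ unit cost 12 (adds 180)
shortest-cost path #2: 9→8→2→11 push 12 @ unit cost 16 (adds 192)
shortest-cost path #3: 9→1→5→2→11 push 1 @ unit cost 18 (adds 18)
shortest-cost path #4: 9→7→2→11 push 1 @ unit cost 18 (adds 18)
shortest-cost path #5: 9→1→5→11 push 1 @ unit cost 19 (adds 19)
total cost = 427

Minimum cost for 30 units: 427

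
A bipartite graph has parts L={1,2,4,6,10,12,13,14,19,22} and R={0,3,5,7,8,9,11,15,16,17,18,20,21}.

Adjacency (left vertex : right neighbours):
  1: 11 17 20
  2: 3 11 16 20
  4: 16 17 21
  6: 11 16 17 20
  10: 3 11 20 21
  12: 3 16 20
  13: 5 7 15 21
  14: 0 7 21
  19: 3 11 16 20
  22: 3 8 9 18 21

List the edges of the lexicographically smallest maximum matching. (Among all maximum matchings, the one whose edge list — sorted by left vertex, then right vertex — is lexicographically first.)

Lex-smallest maximum matching: {(1,11), (2,3), (4,16), (6,17), (10,21), (12,20), (13,5), (14,0), (22,8)}

|M| = 9 (so the lex-smallest maximum matching has 9 edges)
process left vertices in ascending order; for each, take the smallest-labelled available neighbour that still permits 9 edges overall, or leave it unmatched if none does
lex-smallest matching: {1-11, 2-3, 4-16, 6-17, 10-21, 12-20, 13-5, 14-0, 22-8}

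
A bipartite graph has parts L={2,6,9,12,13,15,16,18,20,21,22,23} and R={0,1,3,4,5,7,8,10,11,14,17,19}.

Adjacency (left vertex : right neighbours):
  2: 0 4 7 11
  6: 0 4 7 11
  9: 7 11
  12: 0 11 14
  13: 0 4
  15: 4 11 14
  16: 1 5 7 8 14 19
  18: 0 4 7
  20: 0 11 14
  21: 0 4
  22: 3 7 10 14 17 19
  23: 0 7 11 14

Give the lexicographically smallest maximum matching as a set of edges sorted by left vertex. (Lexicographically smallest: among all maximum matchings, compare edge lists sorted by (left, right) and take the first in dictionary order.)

Lex-smallest maximum matching: {(2,0), (6,4), (9,7), (12,11), (15,14), (16,1), (22,3)}

|M| = 7 (so the lex-smallest maximum matching has 7 edges)
process left vertices in ascending order; for each, take the smallest-labelled available neighbour that still permits 7 edges overall, or leave it unmatched if none does
lex-smallest matching: {2-0, 6-4, 9-7, 12-11, 15-14, 16-1, 22-3}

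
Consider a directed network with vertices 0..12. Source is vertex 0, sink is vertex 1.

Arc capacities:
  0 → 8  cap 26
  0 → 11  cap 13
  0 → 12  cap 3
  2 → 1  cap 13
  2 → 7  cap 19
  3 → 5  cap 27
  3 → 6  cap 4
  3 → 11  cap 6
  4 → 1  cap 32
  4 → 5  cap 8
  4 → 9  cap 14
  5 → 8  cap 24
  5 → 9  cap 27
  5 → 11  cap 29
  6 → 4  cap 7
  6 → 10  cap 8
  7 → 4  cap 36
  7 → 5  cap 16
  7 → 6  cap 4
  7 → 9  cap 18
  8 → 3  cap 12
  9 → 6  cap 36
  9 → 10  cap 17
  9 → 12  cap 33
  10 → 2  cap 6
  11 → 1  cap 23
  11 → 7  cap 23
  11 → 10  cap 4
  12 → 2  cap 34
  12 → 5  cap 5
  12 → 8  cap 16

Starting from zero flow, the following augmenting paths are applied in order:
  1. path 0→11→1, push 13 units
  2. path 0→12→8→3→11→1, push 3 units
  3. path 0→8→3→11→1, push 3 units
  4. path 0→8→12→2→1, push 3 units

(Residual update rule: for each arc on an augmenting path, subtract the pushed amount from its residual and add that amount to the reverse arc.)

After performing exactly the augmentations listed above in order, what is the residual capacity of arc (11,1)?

Residual capacity of (11,1): 4

after path 1 (0→11→1, push 13): res(11,1)=10
after path 2 (0→12→8→3→11→1, push 3): res(11,1)=7
after path 3 (0→8→3→11→1, push 3): res(11,1)=4
after path 4 (0→8→12→2→1, push 3): res(11,1)=4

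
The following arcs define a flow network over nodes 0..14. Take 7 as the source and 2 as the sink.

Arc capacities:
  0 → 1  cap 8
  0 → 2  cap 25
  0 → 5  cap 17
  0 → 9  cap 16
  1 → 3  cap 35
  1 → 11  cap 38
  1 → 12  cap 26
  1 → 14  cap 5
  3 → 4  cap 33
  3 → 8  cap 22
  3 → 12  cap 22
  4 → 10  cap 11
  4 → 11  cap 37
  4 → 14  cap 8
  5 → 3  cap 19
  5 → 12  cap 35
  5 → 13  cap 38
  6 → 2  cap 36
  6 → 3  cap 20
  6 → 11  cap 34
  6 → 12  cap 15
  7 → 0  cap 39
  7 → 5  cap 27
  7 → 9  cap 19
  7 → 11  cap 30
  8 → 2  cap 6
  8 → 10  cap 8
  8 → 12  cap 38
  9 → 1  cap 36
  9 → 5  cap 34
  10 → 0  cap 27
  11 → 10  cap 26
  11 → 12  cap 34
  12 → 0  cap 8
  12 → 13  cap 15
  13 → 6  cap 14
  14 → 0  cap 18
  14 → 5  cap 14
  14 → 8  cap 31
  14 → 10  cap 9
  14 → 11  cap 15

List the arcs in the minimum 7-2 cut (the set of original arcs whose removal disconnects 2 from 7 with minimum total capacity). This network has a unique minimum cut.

Min-cut arcs: {(0,2), (8,2), (13,6)} (total capacity 45)

augment #1: 7→0→2 push 25
augment #2: 7→5→3→8→2 push 6
augment #3: 7→5→13→6→2 push 14
max flow = 45; residual-reachable set from 7 gives S-side
cut edges (S→T): {(0,2), (8,2), (13,6)} total cap 45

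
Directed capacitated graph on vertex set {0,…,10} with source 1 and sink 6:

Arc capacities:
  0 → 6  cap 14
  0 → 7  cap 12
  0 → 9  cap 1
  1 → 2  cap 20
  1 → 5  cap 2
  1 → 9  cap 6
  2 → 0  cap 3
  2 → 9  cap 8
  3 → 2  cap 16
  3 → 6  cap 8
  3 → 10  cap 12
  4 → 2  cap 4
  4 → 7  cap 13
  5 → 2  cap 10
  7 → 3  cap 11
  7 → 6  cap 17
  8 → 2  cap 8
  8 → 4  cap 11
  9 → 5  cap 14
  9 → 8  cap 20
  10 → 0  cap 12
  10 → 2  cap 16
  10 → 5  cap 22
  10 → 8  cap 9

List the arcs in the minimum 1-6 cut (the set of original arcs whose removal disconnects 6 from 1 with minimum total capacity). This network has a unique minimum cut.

augment #1: 1→2→0→6 push 3
augment #2: 1→9→8→4→7→6 push 6
augment #3: 1→2→9→8→4→7→6 push 5
max flow = 14; residual-reachable set from 1 gives S-side
cut edges (S→T): {(2,0), (8,4)} total cap 14

Min-cut arcs: {(2,0), (8,4)} (total capacity 14)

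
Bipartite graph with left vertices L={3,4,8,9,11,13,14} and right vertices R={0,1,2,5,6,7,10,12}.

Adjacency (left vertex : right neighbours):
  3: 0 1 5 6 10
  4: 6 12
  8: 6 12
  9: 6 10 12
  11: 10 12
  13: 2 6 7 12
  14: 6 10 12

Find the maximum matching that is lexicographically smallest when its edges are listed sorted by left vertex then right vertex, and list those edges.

|M| = 5 (so the lex-smallest maximum matching has 5 edges)
process left vertices in ascending order; for each, take the smallest-labelled available neighbour that still permits 5 edges overall, or leave it unmatched if none does
lex-smallest matching: {3-0, 4-6, 8-12, 9-10, 13-2}

Lex-smallest maximum matching: {(3,0), (4,6), (8,12), (9,10), (13,2)}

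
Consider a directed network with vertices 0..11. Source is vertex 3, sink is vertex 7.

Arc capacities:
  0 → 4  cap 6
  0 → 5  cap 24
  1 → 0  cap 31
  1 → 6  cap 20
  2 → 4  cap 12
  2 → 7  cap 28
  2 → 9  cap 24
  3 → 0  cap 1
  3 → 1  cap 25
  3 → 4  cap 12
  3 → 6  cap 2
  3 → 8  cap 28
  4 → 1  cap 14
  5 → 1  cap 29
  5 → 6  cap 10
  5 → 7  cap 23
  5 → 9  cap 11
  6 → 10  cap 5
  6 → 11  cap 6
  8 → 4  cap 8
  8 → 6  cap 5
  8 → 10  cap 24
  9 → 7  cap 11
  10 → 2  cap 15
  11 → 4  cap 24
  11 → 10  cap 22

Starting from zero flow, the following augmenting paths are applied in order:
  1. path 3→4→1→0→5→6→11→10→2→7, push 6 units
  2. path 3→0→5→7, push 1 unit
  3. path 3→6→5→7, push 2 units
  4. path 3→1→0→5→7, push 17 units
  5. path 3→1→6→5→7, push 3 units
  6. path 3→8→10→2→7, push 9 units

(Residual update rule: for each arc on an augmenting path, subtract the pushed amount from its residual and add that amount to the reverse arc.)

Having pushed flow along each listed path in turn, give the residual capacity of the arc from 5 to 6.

after path 1 (3→4→1→0→5→6→11→10→2→7, push 6): res(5,6)=4
after path 2 (3→0→5→7, push 1): res(5,6)=4
after path 3 (3→6→5→7, push 2): res(5,6)=6
after path 4 (3→1→0→5→7, push 17): res(5,6)=6
after path 5 (3→1→6→5→7, push 3): res(5,6)=9
after path 6 (3→8→10→2→7, push 9): res(5,6)=9

Residual capacity of (5,6): 9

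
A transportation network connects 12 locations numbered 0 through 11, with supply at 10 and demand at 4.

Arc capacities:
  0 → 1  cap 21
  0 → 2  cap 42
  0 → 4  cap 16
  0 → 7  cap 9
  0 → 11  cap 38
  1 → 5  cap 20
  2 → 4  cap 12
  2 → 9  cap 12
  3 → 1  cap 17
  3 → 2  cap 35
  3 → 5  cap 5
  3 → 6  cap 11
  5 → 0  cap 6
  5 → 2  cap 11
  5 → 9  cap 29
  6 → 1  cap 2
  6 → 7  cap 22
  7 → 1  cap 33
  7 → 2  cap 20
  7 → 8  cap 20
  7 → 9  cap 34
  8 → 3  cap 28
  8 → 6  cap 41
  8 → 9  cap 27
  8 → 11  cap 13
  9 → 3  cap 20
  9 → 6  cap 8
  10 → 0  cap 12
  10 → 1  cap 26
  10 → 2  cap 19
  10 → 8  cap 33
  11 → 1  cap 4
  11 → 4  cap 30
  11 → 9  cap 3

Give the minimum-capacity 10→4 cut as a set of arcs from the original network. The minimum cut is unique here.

Min-cut arcs: {(2,4), (5,0), (8,11), (10,0)} (total capacity 43)

augment #1: 10→0→4 push 12
augment #2: 10→2→4 push 12
augment #3: 10→8→11→4 push 13
augment #4: 10→1→5→0→4 push 4
augment #5: 10→1→5→0→11→4 push 2
max flow = 43; residual-reachable set from 10 gives S-side
cut edges (S→T): {(2,4), (5,0), (8,11), (10,0)} total cap 43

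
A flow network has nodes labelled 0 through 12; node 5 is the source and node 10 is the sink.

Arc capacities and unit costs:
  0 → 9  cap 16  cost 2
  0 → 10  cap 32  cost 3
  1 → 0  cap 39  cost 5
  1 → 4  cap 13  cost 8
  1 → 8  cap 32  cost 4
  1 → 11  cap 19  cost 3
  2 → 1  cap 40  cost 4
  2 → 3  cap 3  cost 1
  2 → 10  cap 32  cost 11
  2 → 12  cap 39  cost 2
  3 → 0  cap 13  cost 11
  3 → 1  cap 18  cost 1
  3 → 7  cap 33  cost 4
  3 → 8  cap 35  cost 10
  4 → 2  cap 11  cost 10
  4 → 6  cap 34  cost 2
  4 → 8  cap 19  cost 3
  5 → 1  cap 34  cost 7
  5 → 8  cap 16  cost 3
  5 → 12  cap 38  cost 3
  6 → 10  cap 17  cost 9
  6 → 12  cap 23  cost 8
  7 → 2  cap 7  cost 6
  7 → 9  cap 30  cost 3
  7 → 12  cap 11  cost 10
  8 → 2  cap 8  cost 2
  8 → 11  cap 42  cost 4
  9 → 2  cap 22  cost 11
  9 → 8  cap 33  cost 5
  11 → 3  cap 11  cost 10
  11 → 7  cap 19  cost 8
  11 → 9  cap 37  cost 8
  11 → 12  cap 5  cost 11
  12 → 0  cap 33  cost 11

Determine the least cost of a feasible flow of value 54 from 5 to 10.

Minimum cost for 54 units: 1000

shortest-cost path #1: 5→1→0→10 push 32 @ unit cost 15 (adds 480)
shortest-cost path #2: 5→8→2→10 push 8 @ unit cost 16 (adds 128)
shortest-cost path #3: 5→1→4→6→10 push 2 @ unit cost 26 (adds 52)
shortest-cost path #4: 5→12→0→1→4→6→10 push 11 @ unit cost 28 (adds 308)
shortest-cost path #5: 5→8→11→7→2→10 push 1 @ unit cost 32 (adds 32)
total cost = 1000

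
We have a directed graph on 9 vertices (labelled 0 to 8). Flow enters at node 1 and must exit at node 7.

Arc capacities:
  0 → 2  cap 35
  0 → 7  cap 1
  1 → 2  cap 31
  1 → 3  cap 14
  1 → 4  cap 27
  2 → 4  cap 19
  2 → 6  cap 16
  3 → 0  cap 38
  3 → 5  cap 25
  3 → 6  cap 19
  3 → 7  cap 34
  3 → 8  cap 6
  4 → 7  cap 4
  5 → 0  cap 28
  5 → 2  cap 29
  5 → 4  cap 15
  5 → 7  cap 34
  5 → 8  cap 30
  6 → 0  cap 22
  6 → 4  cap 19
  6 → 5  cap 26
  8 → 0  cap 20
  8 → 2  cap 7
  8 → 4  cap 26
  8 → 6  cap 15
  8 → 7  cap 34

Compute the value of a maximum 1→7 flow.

augment #1: 1→3→7 bottleneck 14, total now 14
augment #2: 1→4→7 bottleneck 4, total now 18
augment #3: 1→2→6→0→7 bottleneck 1, total now 19
augment #4: 1→2→6→5→7 bottleneck 15, total now 34

Maximum flow value: 34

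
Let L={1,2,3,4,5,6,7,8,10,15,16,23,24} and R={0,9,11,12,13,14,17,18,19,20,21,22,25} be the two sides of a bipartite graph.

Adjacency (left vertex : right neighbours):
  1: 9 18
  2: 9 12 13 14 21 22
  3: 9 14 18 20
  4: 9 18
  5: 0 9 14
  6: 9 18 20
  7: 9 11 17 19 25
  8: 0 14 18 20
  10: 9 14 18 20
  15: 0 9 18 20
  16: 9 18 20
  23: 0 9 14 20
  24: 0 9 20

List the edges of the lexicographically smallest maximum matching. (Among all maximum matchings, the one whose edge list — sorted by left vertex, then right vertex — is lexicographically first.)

Lex-smallest maximum matching: {(1,9), (2,12), (3,14), (4,18), (5,0), (6,20), (7,11)}

|M| = 7 (so the lex-smallest maximum matching has 7 edges)
process left vertices in ascending order; for each, take the smallest-labelled available neighbour that still permits 7 edges overall, or leave it unmatched if none does
lex-smallest matching: {1-9, 2-12, 3-14, 4-18, 5-0, 6-20, 7-11}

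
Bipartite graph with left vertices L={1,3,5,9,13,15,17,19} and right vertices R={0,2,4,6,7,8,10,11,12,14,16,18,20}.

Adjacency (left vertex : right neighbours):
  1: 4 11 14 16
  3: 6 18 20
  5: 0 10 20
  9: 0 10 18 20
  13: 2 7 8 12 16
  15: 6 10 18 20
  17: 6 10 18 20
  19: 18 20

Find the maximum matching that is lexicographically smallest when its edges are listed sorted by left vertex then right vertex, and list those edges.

Lex-smallest maximum matching: {(1,4), (3,6), (5,0), (9,10), (13,2), (15,18), (17,20)}

|M| = 7 (so the lex-smallest maximum matching has 7 edges)
process left vertices in ascending order; for each, take the smallest-labelled available neighbour that still permits 7 edges overall, or leave it unmatched if none does
lex-smallest matching: {1-4, 3-6, 5-0, 9-10, 13-2, 15-18, 17-20}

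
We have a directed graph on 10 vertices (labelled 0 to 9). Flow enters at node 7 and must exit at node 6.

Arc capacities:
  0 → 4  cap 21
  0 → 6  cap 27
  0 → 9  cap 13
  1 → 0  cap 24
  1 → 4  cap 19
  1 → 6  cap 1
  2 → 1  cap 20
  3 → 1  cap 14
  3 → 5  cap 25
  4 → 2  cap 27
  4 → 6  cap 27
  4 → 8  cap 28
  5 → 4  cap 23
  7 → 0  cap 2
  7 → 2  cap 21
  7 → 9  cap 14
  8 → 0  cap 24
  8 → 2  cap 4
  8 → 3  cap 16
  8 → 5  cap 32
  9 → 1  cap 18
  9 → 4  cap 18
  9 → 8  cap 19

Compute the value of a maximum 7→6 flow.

Maximum flow value: 36

augment #1: 7→0→6 bottleneck 2, total now 2
augment #2: 7→2→1→6 bottleneck 1, total now 3
augment #3: 7→9→4→6 bottleneck 14, total now 17
augment #4: 7→2→1→0→6 bottleneck 19, total now 36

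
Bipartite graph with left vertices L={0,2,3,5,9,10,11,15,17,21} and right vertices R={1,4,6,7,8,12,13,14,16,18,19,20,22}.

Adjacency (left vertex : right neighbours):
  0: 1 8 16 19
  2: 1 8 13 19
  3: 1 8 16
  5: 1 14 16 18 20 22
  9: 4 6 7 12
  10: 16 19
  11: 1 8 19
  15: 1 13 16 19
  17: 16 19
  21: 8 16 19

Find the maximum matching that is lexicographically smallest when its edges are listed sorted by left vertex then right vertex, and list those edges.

|M| = 7 (so the lex-smallest maximum matching has 7 edges)
process left vertices in ascending order; for each, take the smallest-labelled available neighbour that still permits 7 edges overall, or leave it unmatched if none does
lex-smallest matching: {0-1, 2-8, 3-16, 5-14, 9-4, 10-19, 15-13}

Lex-smallest maximum matching: {(0,1), (2,8), (3,16), (5,14), (9,4), (10,19), (15,13)}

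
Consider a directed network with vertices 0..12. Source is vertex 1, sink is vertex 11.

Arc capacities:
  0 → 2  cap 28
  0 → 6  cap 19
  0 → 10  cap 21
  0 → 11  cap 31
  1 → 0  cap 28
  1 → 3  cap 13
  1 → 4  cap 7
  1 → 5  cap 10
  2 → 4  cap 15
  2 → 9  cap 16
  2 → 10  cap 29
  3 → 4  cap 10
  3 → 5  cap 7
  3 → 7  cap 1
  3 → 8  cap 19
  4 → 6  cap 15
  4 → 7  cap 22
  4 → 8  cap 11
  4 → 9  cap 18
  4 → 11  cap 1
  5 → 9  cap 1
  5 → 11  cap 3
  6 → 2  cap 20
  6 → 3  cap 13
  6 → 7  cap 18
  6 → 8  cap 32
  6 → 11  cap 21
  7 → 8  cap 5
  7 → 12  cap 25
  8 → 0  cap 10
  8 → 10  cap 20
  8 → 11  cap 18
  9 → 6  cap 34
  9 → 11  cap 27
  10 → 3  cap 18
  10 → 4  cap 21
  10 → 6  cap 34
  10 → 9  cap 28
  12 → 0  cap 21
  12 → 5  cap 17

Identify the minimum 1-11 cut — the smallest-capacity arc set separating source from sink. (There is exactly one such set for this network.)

Min-cut arcs: {(1,0), (1,3), (1,4), (5,9), (5,11)} (total capacity 52)

augment #1: 1→0→11 push 28
augment #2: 1→4→11 push 1
augment #3: 1→5→11 push 3
augment #4: 1→3→8→11 push 13
augment #5: 1→4→6→11 push 6
augment #6: 1→5→9→11 push 1
max flow = 52; residual-reachable set from 1 gives S-side
cut edges (S→T): {(1,0), (1,3), (1,4), (5,9), (5,11)} total cap 52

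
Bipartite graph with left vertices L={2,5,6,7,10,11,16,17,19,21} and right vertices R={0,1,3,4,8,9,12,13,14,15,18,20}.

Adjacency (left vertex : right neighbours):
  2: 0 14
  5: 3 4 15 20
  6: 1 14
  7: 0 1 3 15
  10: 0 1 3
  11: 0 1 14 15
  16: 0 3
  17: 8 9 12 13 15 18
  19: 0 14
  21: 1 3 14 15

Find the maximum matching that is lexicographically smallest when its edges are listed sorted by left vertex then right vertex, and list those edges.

|M| = 7 (so the lex-smallest maximum matching has 7 edges)
process left vertices in ascending order; for each, take the smallest-labelled available neighbour that still permits 7 edges overall, or leave it unmatched if none does
lex-smallest matching: {2-0, 5-4, 6-1, 7-3, 11-14, 17-8, 21-15}

Lex-smallest maximum matching: {(2,0), (5,4), (6,1), (7,3), (11,14), (17,8), (21,15)}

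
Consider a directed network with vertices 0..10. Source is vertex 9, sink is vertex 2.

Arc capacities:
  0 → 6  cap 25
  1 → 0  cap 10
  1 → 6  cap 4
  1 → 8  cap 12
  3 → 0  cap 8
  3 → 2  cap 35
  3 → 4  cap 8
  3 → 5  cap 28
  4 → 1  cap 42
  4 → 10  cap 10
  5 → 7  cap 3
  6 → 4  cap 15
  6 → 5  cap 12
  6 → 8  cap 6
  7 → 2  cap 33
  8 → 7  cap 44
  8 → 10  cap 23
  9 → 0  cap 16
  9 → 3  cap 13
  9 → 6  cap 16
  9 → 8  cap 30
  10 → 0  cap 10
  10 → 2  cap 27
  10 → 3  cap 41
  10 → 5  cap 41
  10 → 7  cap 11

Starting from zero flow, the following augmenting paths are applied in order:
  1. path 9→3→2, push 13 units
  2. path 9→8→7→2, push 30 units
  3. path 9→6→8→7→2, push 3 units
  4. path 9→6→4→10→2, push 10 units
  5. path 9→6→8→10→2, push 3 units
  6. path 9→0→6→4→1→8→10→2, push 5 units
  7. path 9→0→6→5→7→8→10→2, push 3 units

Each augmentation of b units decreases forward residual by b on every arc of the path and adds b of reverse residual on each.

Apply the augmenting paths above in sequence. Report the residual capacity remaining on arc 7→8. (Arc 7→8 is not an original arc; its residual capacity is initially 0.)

Residual capacity of (7,8): 30

after path 1 (9→3→2, push 13): res(7,8)=0
after path 2 (9→8→7→2, push 30): res(7,8)=30
after path 3 (9→6→8→7→2, push 3): res(7,8)=33
after path 4 (9→6→4→10→2, push 10): res(7,8)=33
after path 5 (9→6→8→10→2, push 3): res(7,8)=33
after path 6 (9→0→6→4→1→8→10→2, push 5): res(7,8)=33
after path 7 (9→0→6→5→7→8→10→2, push 3): res(7,8)=30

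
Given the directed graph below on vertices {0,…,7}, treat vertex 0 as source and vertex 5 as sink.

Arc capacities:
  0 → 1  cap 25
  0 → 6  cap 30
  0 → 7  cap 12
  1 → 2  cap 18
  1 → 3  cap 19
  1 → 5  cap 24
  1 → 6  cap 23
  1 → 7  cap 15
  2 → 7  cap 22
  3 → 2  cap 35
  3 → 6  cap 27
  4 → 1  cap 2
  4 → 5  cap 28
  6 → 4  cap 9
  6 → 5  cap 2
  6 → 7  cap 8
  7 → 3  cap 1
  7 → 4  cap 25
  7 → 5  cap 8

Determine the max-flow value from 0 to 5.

Maximum flow value: 56

augment #1: 0→1→5 bottleneck 24, total now 24
augment #2: 0→6→5 bottleneck 2, total now 26
augment #3: 0→7→5 bottleneck 8, total now 34
augment #4: 0→6→4→5 bottleneck 9, total now 43
augment #5: 0→7→4→5 bottleneck 4, total now 47
augment #6: 0→1→7→4→5 bottleneck 1, total now 48
augment #7: 0→6→7→4→5 bottleneck 8, total now 56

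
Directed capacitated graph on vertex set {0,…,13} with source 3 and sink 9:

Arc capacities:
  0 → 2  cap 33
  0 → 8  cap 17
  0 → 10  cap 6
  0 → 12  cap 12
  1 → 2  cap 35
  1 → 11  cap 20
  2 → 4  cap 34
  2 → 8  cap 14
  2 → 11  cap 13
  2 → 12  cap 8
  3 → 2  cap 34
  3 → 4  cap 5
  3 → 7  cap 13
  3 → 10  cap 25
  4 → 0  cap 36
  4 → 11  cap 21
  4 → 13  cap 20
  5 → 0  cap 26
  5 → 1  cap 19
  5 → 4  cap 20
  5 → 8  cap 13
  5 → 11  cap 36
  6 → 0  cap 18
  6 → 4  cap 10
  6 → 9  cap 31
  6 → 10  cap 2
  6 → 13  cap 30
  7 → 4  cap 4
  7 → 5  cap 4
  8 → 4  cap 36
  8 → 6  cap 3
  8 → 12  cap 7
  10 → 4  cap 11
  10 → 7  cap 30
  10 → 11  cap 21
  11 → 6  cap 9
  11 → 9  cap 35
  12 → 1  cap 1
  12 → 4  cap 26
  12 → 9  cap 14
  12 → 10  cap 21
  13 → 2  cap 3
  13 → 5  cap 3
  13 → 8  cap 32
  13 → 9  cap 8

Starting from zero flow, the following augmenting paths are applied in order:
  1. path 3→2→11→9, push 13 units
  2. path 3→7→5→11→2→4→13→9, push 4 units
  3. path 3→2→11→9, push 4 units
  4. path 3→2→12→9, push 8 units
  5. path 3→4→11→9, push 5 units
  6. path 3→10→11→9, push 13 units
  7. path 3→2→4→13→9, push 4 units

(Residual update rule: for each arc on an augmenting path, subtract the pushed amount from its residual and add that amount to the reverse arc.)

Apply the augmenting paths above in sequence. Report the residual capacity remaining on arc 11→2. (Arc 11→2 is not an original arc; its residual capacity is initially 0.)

after path 1 (3→2→11→9, push 13): res(11,2)=13
after path 2 (3→7→5→11→2→4→13→9, push 4): res(11,2)=9
after path 3 (3→2→11→9, push 4): res(11,2)=13
after path 4 (3→2→12→9, push 8): res(11,2)=13
after path 5 (3→4→11→9, push 5): res(11,2)=13
after path 6 (3→10→11→9, push 13): res(11,2)=13
after path 7 (3→2→4→13→9, push 4): res(11,2)=13

Residual capacity of (11,2): 13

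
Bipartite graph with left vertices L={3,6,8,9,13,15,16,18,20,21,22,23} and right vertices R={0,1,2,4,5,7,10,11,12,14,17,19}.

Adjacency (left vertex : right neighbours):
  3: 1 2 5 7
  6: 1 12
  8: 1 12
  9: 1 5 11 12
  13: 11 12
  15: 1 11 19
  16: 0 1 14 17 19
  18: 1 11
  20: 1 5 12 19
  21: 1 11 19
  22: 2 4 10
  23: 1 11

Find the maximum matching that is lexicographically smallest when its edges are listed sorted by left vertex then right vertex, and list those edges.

|M| = 8 (so the lex-smallest maximum matching has 8 edges)
process left vertices in ascending order; for each, take the smallest-labelled available neighbour that still permits 8 edges overall, or leave it unmatched if none does
lex-smallest matching: {3-2, 6-1, 8-12, 9-5, 13-11, 15-19, 16-0, 22-4}

Lex-smallest maximum matching: {(3,2), (6,1), (8,12), (9,5), (13,11), (15,19), (16,0), (22,4)}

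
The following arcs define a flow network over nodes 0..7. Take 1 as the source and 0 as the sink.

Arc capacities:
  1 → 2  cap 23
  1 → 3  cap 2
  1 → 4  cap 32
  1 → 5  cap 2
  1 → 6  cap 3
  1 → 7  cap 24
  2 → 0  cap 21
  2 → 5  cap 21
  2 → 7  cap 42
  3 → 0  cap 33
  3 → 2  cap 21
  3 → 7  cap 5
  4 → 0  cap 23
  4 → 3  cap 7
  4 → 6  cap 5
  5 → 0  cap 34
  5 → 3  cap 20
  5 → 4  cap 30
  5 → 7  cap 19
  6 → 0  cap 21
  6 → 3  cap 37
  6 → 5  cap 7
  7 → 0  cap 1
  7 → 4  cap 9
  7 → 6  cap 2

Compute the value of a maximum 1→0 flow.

augment #1: 1→2→0 bottleneck 21, total now 21
augment #2: 1→3→0 bottleneck 2, total now 23
augment #3: 1→4→0 bottleneck 23, total now 46
augment #4: 1→5→0 bottleneck 2, total now 48
augment #5: 1→6→0 bottleneck 3, total now 51
augment #6: 1→7→0 bottleneck 1, total now 52
augment #7: 1→2→5→0 bottleneck 2, total now 54
augment #8: 1→4→3→0 bottleneck 7, total now 61
augment #9: 1→4→6→0 bottleneck 2, total now 63
augment #10: 1→7→6→0 bottleneck 2, total now 65
augment #11: 1→7→4→6→0 bottleneck 3, total now 68

Maximum flow value: 68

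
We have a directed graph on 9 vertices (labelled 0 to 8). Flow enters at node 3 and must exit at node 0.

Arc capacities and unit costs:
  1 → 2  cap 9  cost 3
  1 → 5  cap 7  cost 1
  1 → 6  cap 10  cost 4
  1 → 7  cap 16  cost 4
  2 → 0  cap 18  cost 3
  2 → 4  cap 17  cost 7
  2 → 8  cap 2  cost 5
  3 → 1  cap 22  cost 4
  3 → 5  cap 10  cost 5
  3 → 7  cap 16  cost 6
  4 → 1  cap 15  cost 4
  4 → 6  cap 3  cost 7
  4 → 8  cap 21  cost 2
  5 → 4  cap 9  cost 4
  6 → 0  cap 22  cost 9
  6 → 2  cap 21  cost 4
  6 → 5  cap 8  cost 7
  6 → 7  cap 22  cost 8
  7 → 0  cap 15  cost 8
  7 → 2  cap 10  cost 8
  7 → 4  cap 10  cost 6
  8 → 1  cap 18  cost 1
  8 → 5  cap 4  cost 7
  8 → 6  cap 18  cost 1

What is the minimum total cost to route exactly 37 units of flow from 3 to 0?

shortest-cost path #1: 3→1→2→0 push 9 @ unit cost 10 (adds 90)
shortest-cost path #2: 3→7→0 push 15 @ unit cost 14 (adds 210)
shortest-cost path #3: 3→1→6→2→0 push 9 @ unit cost 15 (adds 135)
shortest-cost path #4: 3→1→6→0 push 1 @ unit cost 17 (adds 17)
shortest-cost path #5: 3→7→2→6→0 push 1 @ unit cost 19 (adds 19)
shortest-cost path #6: 3→5→4→8→6→0 push 2 @ unit cost 21 (adds 42)
total cost = 513

Minimum cost for 37 units: 513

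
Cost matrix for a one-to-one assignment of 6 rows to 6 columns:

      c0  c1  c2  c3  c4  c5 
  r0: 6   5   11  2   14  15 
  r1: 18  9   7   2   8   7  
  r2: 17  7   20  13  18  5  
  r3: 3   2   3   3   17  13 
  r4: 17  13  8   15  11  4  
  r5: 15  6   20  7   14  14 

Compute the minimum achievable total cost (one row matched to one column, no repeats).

Minimum assignment cost: 32

optimal assignment: row0→col3 (cost 2), row1→col4 (cost 8), row2→col5 (cost 5), row3→col0 (cost 3), row4→col2 (cost 8), row5→col1 (cost 6)
total = 2 + 8 + 5 + 3 + 8 + 6 = 32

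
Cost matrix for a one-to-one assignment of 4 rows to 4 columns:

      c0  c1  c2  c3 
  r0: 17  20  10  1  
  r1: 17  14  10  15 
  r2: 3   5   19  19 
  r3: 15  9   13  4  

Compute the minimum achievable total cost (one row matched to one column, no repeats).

Minimum assignment cost: 23

optimal assignment: row0→col3 (cost 1), row1→col2 (cost 10), row2→col0 (cost 3), row3→col1 (cost 9)
total = 1 + 10 + 3 + 9 = 23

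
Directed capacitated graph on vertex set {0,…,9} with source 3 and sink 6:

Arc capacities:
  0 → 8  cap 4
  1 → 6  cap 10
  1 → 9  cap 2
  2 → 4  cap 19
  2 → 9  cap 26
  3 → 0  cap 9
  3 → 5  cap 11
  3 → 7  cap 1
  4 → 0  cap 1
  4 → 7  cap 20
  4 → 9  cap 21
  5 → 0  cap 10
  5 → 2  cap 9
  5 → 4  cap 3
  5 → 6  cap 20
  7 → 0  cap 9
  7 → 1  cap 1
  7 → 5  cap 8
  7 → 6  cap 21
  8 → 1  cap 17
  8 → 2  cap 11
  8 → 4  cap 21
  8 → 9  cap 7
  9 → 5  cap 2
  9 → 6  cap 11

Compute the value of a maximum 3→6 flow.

Maximum flow value: 16

augment #1: 3→5→6 bottleneck 11, total now 11
augment #2: 3→7→6 bottleneck 1, total now 12
augment #3: 3→0→8→1→6 bottleneck 4, total now 16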